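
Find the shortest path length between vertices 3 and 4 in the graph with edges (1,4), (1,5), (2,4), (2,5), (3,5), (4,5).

Step 1: Build adjacency list:
  1: 4, 5
  2: 4, 5
  3: 5
  4: 1, 2, 5
  5: 1, 2, 3, 4

Step 2: BFS from vertex 3 to find shortest path to 4:
  vertex 5 reached at distance 1
  vertex 1 reached at distance 2
  vertex 2 reached at distance 2
  vertex 4 reached at distance 2

Step 3: Shortest path: 3 -> 5 -> 4
Path length: 2 edges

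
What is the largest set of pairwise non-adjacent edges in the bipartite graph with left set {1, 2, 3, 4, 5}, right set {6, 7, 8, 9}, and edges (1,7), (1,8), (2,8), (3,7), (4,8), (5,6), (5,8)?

Step 1: List the neighbors of each left vertex:
  1: 7, 8
  2: 8
  3: 7
  4: 8
  5: 6, 8

Step 2: Greedily match left vertices, then look for augmenting paths:
  Match 1 -- 7
  Match 2 -- 8
  Match 5 -- 6
  No augmenting path remains.

Step 3: Verify this is maximum:
  Matching has size 3. The vertex set {5, 7, 8} covers every edge and has size 3; any matching has at most one edge per cover vertex, so 3 is maximum (König's theorem).

Maximum matching: {(1,7), (2,8), (5,6)}
Size: 3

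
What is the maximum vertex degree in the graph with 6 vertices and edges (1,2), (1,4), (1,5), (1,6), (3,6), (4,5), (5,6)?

Step 1: Count edges incident to each vertex:
  deg(1) = 4 (neighbors: 2, 4, 5, 6)
  deg(2) = 1 (neighbors: 1)
  deg(3) = 1 (neighbors: 6)
  deg(4) = 2 (neighbors: 1, 5)
  deg(5) = 3 (neighbors: 1, 4, 6)
  deg(6) = 3 (neighbors: 1, 3, 5)

Step 2: Find maximum:
  max(4, 1, 1, 2, 3, 3) = 4 (vertex 1)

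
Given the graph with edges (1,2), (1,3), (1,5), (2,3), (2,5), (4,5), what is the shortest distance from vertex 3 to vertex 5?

Step 1: Build adjacency list:
  1: 2, 3, 5
  2: 1, 3, 5
  3: 1, 2
  4: 5
  5: 1, 2, 4

Step 2: BFS from vertex 3 to find shortest path to 5:
  vertex 1 reached at distance 1
  vertex 2 reached at distance 1
  vertex 5 reached at distance 2

Step 3: Shortest path: 3 -> 2 -> 5
Path length: 2 edges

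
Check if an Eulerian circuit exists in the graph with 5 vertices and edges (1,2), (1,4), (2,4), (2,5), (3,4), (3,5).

Step 1: Find the degree of each vertex:
  deg(1) = 2
  deg(2) = 3
  deg(3) = 2
  deg(4) = 3
  deg(5) = 2

Step 2: Count vertices with odd degree:
  Odd-degree vertices: 2, 4 (2 total)

Step 3: Apply Euler's theorem:
  - Eulerian circuit exists iff graph is connected and all vertices have even degree
  - Eulerian path exists iff graph is connected and has 0 or 2 odd-degree vertices

Graph is connected with exactly 2 odd-degree vertices (2, 4).
Eulerian path exists (starting and ending at the odd-degree vertices), but no Eulerian circuit.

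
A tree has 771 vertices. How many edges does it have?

A tree on n vertices always has exactly n - 1 edges.
For n = 771: edges = 771 - 1 = 770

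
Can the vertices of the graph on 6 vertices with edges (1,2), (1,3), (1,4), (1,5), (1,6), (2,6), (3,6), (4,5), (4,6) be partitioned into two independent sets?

Step 1: Attempt 2-coloring using BFS:
  Start at vertex 1, assign color 0
  Color vertex 2 with color 1 (neighbor of 1)
  Color vertex 3 with color 1 (neighbor of 1)
  Color vertex 4 with color 1 (neighbor of 1)
  Color vertex 5 with color 1 (neighbor of 1)
  Color vertex 6 with color 1 (neighbor of 1)

Step 2: Conflict found! Vertices 2 and 6 are adjacent but have the same color.
This means the graph contains an odd cycle.

The graph is NOT bipartite.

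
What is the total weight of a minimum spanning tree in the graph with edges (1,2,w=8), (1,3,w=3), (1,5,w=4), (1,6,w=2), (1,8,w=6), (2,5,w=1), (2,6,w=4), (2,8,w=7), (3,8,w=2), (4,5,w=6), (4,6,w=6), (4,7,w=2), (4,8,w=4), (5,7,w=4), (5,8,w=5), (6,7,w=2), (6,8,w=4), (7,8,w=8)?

Apply Kruskal's algorithm (sort edges by weight, add if no cycle):

Sorted edges by weight:
  (2,5) w=1
  (1,6) w=2
  (3,8) w=2
  (4,7) w=2
  (6,7) w=2
  (1,3) w=3
  (1,5) w=4
  (2,6) w=4
  (4,8) w=4
  (5,7) w=4
  (6,8) w=4
  (5,8) w=5
  (1,8) w=6
  (4,5) w=6
  (4,6) w=6
  (2,8) w=7
  (1,2) w=8
  (7,8) w=8

Add edge (2,5) w=1 -- no cycle. Running total: 1
Add edge (1,6) w=2 -- no cycle. Running total: 3
Add edge (3,8) w=2 -- no cycle. Running total: 5
Add edge (4,7) w=2 -- no cycle. Running total: 7
Add edge (6,7) w=2 -- no cycle. Running total: 9
Add edge (1,3) w=3 -- no cycle. Running total: 12
Add edge (1,5) w=4 -- no cycle. Running total: 16

MST edges: (2,5,w=1), (1,6,w=2), (3,8,w=2), (4,7,w=2), (6,7,w=2), (1,3,w=3), (1,5,w=4)
Total MST weight: 1 + 2 + 2 + 2 + 2 + 3 + 4 = 16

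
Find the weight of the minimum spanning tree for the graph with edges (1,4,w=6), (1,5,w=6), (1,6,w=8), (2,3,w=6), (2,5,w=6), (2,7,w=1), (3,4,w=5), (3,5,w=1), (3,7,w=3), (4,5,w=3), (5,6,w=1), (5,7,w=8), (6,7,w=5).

Apply Kruskal's algorithm (sort edges by weight, add if no cycle):

Sorted edges by weight:
  (2,7) w=1
  (3,5) w=1
  (5,6) w=1
  (3,7) w=3
  (4,5) w=3
  (3,4) w=5
  (6,7) w=5
  (1,5) w=6
  (1,4) w=6
  (2,5) w=6
  (2,3) w=6
  (1,6) w=8
  (5,7) w=8

Add edge (2,7) w=1 -- no cycle. Running total: 1
Add edge (3,5) w=1 -- no cycle. Running total: 2
Add edge (5,6) w=1 -- no cycle. Running total: 3
Add edge (3,7) w=3 -- no cycle. Running total: 6
Add edge (4,5) w=3 -- no cycle. Running total: 9
Skip edge (3,4) w=5 -- would create cycle
Skip edge (6,7) w=5 -- would create cycle
Add edge (1,5) w=6 -- no cycle. Running total: 15

MST edges: (2,7,w=1), (3,5,w=1), (5,6,w=1), (3,7,w=3), (4,5,w=3), (1,5,w=6)
Total MST weight: 1 + 1 + 1 + 3 + 3 + 6 = 15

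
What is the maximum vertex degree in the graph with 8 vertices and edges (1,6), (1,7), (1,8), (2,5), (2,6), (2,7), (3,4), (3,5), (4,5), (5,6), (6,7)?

Step 1: Count edges incident to each vertex:
  deg(1) = 3 (neighbors: 6, 7, 8)
  deg(2) = 3 (neighbors: 5, 6, 7)
  deg(3) = 2 (neighbors: 4, 5)
  deg(4) = 2 (neighbors: 3, 5)
  deg(5) = 4 (neighbors: 2, 3, 4, 6)
  deg(6) = 4 (neighbors: 1, 2, 5, 7)
  deg(7) = 3 (neighbors: 1, 2, 6)
  deg(8) = 1 (neighbors: 1)

Step 2: Find maximum:
  max(3, 3, 2, 2, 4, 4, 3, 1) = 4 (vertex 5)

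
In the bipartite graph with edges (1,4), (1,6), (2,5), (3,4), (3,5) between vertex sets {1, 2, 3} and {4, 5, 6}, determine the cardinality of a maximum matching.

Step 1: List the neighbors of each left vertex:
  1: 4, 6
  2: 5
  3: 4, 5

Step 2: Greedily match left vertices, then look for augmenting paths:
  Match 1 -- 6
  Match 2 -- 5
  Match 3 -- 4
  No augmenting path remains.

Step 3: Verify this is maximum:
  Matching size 3 = min(|L|, |R|) = min(3, 3), which is an upper bound, so this matching is maximum.

Maximum matching: {(1,6), (2,5), (3,4)}
Size: 3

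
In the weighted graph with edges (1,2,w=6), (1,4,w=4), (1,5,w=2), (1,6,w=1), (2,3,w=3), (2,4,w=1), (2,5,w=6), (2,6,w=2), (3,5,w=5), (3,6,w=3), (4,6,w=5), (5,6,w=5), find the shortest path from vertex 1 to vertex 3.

Step 1: Build adjacency list with weights:
  1: 2(w=6), 4(w=4), 5(w=2), 6(w=1)
  2: 1(w=6), 3(w=3), 4(w=1), 5(w=6), 6(w=2)
  3: 2(w=3), 5(w=5), 6(w=3)
  4: 1(w=4), 2(w=1), 6(w=5)
  5: 1(w=2), 2(w=6), 3(w=5), 6(w=5)
  6: 1(w=1), 2(w=2), 3(w=3), 4(w=5), 5(w=5)

Step 2: Apply Dijkstra's algorithm from vertex 1:
  Visit vertex 1 (distance=0)
    Update dist[2] = 6
    Update dist[4] = 4
    Update dist[5] = 2
    Update dist[6] = 1
  Visit vertex 6 (distance=1)
    Update dist[2] = 3
    Update dist[3] = 4
  Visit vertex 5 (distance=2)
  Visit vertex 2 (distance=3)
  Visit vertex 3 (distance=4)

Step 3: Shortest path: 1 -> 6 -> 3
Total weight: 1 + 3 = 4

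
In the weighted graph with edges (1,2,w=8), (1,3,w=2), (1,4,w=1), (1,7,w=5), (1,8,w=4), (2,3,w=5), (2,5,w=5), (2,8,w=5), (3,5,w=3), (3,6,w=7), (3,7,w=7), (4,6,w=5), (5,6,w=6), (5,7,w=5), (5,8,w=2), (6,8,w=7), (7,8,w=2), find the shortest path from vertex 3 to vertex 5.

Step 1: Build adjacency list with weights:
  1: 2(w=8), 3(w=2), 4(w=1), 7(w=5), 8(w=4)
  2: 1(w=8), 3(w=5), 5(w=5), 8(w=5)
  3: 1(w=2), 2(w=5), 5(w=3), 6(w=7), 7(w=7)
  4: 1(w=1), 6(w=5)
  5: 2(w=5), 3(w=3), 6(w=6), 7(w=5), 8(w=2)
  6: 3(w=7), 4(w=5), 5(w=6), 8(w=7)
  7: 1(w=5), 3(w=7), 5(w=5), 8(w=2)
  8: 1(w=4), 2(w=5), 5(w=2), 6(w=7), 7(w=2)

Step 2: Apply Dijkstra's algorithm from vertex 3:
  Visit vertex 3 (distance=0)
    Update dist[1] = 2
    Update dist[2] = 5
    Update dist[5] = 3
    Update dist[6] = 7
    Update dist[7] = 7
  Visit vertex 1 (distance=2)
    Update dist[4] = 3
    Update dist[8] = 6
  Visit vertex 4 (distance=3)
  Visit vertex 5 (distance=3)
    Update dist[8] = 5

Step 3: Shortest path: 3 -> 5
Total weight: 3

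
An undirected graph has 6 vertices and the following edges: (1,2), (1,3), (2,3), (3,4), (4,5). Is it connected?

Step 1: Build adjacency list from edges:
  1: 2, 3
  2: 1, 3
  3: 1, 2, 4
  4: 3, 5
  5: 4
  6: (none)

Step 2: Run BFS/DFS from vertex 1:
  Visited: {1, 2, 3, 4, 5}
  Reached 5 of 6 vertices

Step 3: Only 5 of 6 vertices reached. Graph is disconnected.
Connected components: {1, 2, 3, 4, 5}, {6}
Answer: No, the graph is not connected (2 components).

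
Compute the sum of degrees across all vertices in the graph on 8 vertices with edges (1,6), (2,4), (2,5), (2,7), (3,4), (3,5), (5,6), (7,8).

Step 1: Count edges incident to each vertex:
  deg(1) = 1 (neighbors: 6)
  deg(2) = 3 (neighbors: 4, 5, 7)
  deg(3) = 2 (neighbors: 4, 5)
  deg(4) = 2 (neighbors: 2, 3)
  deg(5) = 3 (neighbors: 2, 3, 6)
  deg(6) = 2 (neighbors: 1, 5)
  deg(7) = 2 (neighbors: 2, 8)
  deg(8) = 1 (neighbors: 7)

Step 2: Sum all degrees:
  1 + 3 + 2 + 2 + 3 + 2 + 2 + 1 = 16

Verification: sum of degrees = 2 * |E| = 2 * 8 = 16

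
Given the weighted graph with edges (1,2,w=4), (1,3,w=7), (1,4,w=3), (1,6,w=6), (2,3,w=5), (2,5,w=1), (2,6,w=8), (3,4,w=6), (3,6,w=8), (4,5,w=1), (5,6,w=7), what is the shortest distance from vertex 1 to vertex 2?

Step 1: Build adjacency list with weights:
  1: 2(w=4), 3(w=7), 4(w=3), 6(w=6)
  2: 1(w=4), 3(w=5), 5(w=1), 6(w=8)
  3: 1(w=7), 2(w=5), 4(w=6), 6(w=8)
  4: 1(w=3), 3(w=6), 5(w=1)
  5: 2(w=1), 4(w=1), 6(w=7)
  6: 1(w=6), 2(w=8), 3(w=8), 5(w=7)

Step 2: Apply Dijkstra's algorithm from vertex 1:
  Visit vertex 1 (distance=0)
    Update dist[2] = 4
    Update dist[3] = 7
    Update dist[4] = 3
    Update dist[6] = 6
  Visit vertex 4 (distance=3)
    Update dist[5] = 4
  Visit vertex 2 (distance=4)

Step 3: Shortest path: 1 -> 2
Total weight: 4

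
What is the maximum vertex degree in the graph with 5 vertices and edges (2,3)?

Step 1: Count edges incident to each vertex:
  deg(1) = 0 (neighbors: none)
  deg(2) = 1 (neighbors: 3)
  deg(3) = 1 (neighbors: 2)
  deg(4) = 0 (neighbors: none)
  deg(5) = 0 (neighbors: none)

Step 2: Find maximum:
  max(0, 1, 1, 0, 0) = 1 (vertex 2)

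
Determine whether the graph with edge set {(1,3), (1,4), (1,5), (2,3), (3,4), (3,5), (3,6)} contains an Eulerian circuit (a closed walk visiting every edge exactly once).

Step 1: Find the degree of each vertex:
  deg(1) = 3
  deg(2) = 1
  deg(3) = 5
  deg(4) = 2
  deg(5) = 2
  deg(6) = 1

Step 2: Count vertices with odd degree:
  Odd-degree vertices: 1, 2, 3, 6 (4 total)

Step 3: Apply Euler's theorem:
  - Eulerian circuit exists iff graph is connected and all vertices have even degree
  - Eulerian path exists iff graph is connected and has 0 or 2 odd-degree vertices

Graph has 4 odd-degree vertices (need 0 or 2).
Neither Eulerian path nor Eulerian circuit exists.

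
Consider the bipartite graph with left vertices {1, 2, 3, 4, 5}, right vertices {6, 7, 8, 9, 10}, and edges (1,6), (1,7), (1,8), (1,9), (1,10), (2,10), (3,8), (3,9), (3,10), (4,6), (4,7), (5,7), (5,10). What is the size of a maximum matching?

Step 1: List the neighbors of each left vertex:
  1: 6, 7, 8, 9, 10
  2: 10
  3: 8, 9, 10
  4: 6, 7
  5: 7, 10

Step 2: Greedily match left vertices, then look for augmenting paths:
  Match 1 -- 9
  Match 2 -- 10
  Match 3 -- 8
  Match 4 -- 6
  Match 5 -- 7
  No augmenting path remains.

Step 3: Verify this is maximum:
  Matching size 5 = min(|L|, |R|) = min(5, 5), which is an upper bound, so this matching is maximum.

Maximum matching: {(1,9), (2,10), (3,8), (4,6), (5,7)}
Size: 5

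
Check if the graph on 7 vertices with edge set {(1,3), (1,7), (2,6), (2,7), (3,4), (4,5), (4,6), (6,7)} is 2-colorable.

Step 1: Attempt 2-coloring using BFS:
  Start at vertex 1, assign color 0
  Color vertex 3 with color 1 (neighbor of 1)
  Color vertex 7 with color 1 (neighbor of 1)
  Color vertex 4 with color 0 (neighbor of 3)
  Color vertex 2 with color 0 (neighbor of 7)
  Color vertex 6 with color 0 (neighbor of 7)
  Color vertex 5 with color 1 (neighbor of 4)

Step 2: Conflict found! Vertices 4 and 6 are adjacent but have the same color.
This means the graph contains an odd cycle.

The graph is NOT bipartite.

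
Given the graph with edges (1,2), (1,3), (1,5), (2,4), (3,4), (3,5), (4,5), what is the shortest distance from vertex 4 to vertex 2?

Step 1: Build adjacency list:
  1: 2, 3, 5
  2: 1, 4
  3: 1, 4, 5
  4: 2, 3, 5
  5: 1, 3, 4

Step 2: BFS from vertex 4 to find shortest path to 2:
  vertex 2 reached at distance 1

Step 3: Shortest path: 4 -> 2
Path length: 1 edge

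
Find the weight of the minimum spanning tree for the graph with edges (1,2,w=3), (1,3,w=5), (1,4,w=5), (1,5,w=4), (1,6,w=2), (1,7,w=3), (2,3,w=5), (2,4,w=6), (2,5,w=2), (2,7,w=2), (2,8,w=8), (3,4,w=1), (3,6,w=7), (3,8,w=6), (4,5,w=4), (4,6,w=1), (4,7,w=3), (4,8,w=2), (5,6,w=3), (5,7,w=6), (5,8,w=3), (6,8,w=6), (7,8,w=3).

Apply Kruskal's algorithm (sort edges by weight, add if no cycle):

Sorted edges by weight:
  (3,4) w=1
  (4,6) w=1
  (1,6) w=2
  (2,5) w=2
  (2,7) w=2
  (4,8) w=2
  (1,2) w=3
  (1,7) w=3
  (4,7) w=3
  (5,6) w=3
  (5,8) w=3
  (7,8) w=3
  (1,5) w=4
  (4,5) w=4
  (1,3) w=5
  (1,4) w=5
  (2,3) w=5
  (2,4) w=6
  (3,8) w=6
  (5,7) w=6
  (6,8) w=6
  (3,6) w=7
  (2,8) w=8

Add edge (3,4) w=1 -- no cycle. Running total: 1
Add edge (4,6) w=1 -- no cycle. Running total: 2
Add edge (1,6) w=2 -- no cycle. Running total: 4
Add edge (2,5) w=2 -- no cycle. Running total: 6
Add edge (2,7) w=2 -- no cycle. Running total: 8
Add edge (4,8) w=2 -- no cycle. Running total: 10
Add edge (1,2) w=3 -- no cycle. Running total: 13

MST edges: (3,4,w=1), (4,6,w=1), (1,6,w=2), (2,5,w=2), (2,7,w=2), (4,8,w=2), (1,2,w=3)
Total MST weight: 1 + 1 + 2 + 2 + 2 + 2 + 3 = 13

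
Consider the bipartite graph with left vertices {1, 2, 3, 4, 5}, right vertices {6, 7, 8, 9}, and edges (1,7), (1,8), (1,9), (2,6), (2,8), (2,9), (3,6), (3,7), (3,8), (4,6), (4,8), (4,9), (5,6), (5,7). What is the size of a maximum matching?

Step 1: List the neighbors of each left vertex:
  1: 7, 8, 9
  2: 6, 8, 9
  3: 6, 7, 8
  4: 6, 8, 9
  5: 6, 7

Step 2: Greedily match left vertices, then look for augmenting paths:
  Match 1 -- 7
  Match 2 -- 6
  Match 3 -- 8
  Match 4 -- 9
  No augmenting path remains.

Step 3: Verify this is maximum:
  Matching size 4 = min(|L|, |R|) = min(5, 4), which is an upper bound, so this matching is maximum.

Maximum matching: {(1,7), (2,6), (3,8), (4,9)}
Size: 4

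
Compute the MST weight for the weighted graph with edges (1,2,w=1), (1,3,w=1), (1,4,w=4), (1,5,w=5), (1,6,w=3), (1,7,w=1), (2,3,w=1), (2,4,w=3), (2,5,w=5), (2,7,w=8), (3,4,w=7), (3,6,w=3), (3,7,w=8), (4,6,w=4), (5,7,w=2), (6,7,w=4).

Apply Kruskal's algorithm (sort edges by weight, add if no cycle):

Sorted edges by weight:
  (1,2) w=1
  (1,3) w=1
  (1,7) w=1
  (2,3) w=1
  (5,7) w=2
  (1,6) w=3
  (2,4) w=3
  (3,6) w=3
  (1,4) w=4
  (4,6) w=4
  (6,7) w=4
  (1,5) w=5
  (2,5) w=5
  (3,4) w=7
  (2,7) w=8
  (3,7) w=8

Add edge (1,2) w=1 -- no cycle. Running total: 1
Add edge (1,3) w=1 -- no cycle. Running total: 2
Add edge (1,7) w=1 -- no cycle. Running total: 3
Skip edge (2,3) w=1 -- would create cycle
Add edge (5,7) w=2 -- no cycle. Running total: 5
Add edge (1,6) w=3 -- no cycle. Running total: 8
Add edge (2,4) w=3 -- no cycle. Running total: 11

MST edges: (1,2,w=1), (1,3,w=1), (1,7,w=1), (5,7,w=2), (1,6,w=3), (2,4,w=3)
Total MST weight: 1 + 1 + 1 + 2 + 3 + 3 = 11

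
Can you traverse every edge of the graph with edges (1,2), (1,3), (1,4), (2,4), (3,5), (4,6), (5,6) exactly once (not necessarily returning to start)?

Step 1: Find the degree of each vertex:
  deg(1) = 3
  deg(2) = 2
  deg(3) = 2
  deg(4) = 3
  deg(5) = 2
  deg(6) = 2

Step 2: Count vertices with odd degree:
  Odd-degree vertices: 1, 4 (2 total)

Step 3: Apply Euler's theorem:
  - Eulerian circuit exists iff graph is connected and all vertices have even degree
  - Eulerian path exists iff graph is connected and has 0 or 2 odd-degree vertices

Graph is connected with exactly 2 odd-degree vertices (1, 4).
Eulerian path exists (starting and ending at the odd-degree vertices), but no Eulerian circuit.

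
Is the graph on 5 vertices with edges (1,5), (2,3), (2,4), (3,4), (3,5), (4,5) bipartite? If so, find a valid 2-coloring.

Step 1: Attempt 2-coloring using BFS:
  Start at vertex 1, assign color 0
  Color vertex 5 with color 1 (neighbor of 1)
  Color vertex 3 with color 0 (neighbor of 5)
  Color vertex 4 with color 0 (neighbor of 5)
  Color vertex 2 with color 1 (neighbor of 3)

Step 2: Conflict found! Vertices 3 and 4 are adjacent but have the same color.
This means the graph contains an odd cycle.

The graph is NOT bipartite.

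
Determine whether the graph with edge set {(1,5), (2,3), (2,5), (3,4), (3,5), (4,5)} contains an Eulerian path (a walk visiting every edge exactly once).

Step 1: Find the degree of each vertex:
  deg(1) = 1
  deg(2) = 2
  deg(3) = 3
  deg(4) = 2
  deg(5) = 4

Step 2: Count vertices with odd degree:
  Odd-degree vertices: 1, 3 (2 total)

Step 3: Apply Euler's theorem:
  - Eulerian circuit exists iff graph is connected and all vertices have even degree
  - Eulerian path exists iff graph is connected and has 0 or 2 odd-degree vertices

Graph is connected with exactly 2 odd-degree vertices (1, 3).
Eulerian path exists (starting and ending at the odd-degree vertices), but no Eulerian circuit.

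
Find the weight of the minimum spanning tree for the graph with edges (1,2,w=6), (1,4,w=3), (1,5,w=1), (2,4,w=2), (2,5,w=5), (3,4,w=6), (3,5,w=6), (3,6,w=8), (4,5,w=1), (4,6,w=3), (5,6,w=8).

Apply Kruskal's algorithm (sort edges by weight, add if no cycle):

Sorted edges by weight:
  (1,5) w=1
  (4,5) w=1
  (2,4) w=2
  (1,4) w=3
  (4,6) w=3
  (2,5) w=5
  (1,2) w=6
  (3,5) w=6
  (3,4) w=6
  (3,6) w=8
  (5,6) w=8

Add edge (1,5) w=1 -- no cycle. Running total: 1
Add edge (4,5) w=1 -- no cycle. Running total: 2
Add edge (2,4) w=2 -- no cycle. Running total: 4
Skip edge (1,4) w=3 -- would create cycle
Add edge (4,6) w=3 -- no cycle. Running total: 7
Skip edge (2,5) w=5 -- would create cycle
Skip edge (1,2) w=6 -- would create cycle
Add edge (3,5) w=6 -- no cycle. Running total: 13

MST edges: (1,5,w=1), (4,5,w=1), (2,4,w=2), (4,6,w=3), (3,5,w=6)
Total MST weight: 1 + 1 + 2 + 3 + 6 = 13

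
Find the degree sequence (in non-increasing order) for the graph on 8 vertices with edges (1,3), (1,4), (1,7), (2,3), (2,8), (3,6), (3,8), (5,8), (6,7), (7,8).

Step 1: Count edges incident to each vertex:
  deg(1) = 3 (neighbors: 3, 4, 7)
  deg(2) = 2 (neighbors: 3, 8)
  deg(3) = 4 (neighbors: 1, 2, 6, 8)
  deg(4) = 1 (neighbors: 1)
  deg(5) = 1 (neighbors: 8)
  deg(6) = 2 (neighbors: 3, 7)
  deg(7) = 3 (neighbors: 1, 6, 8)
  deg(8) = 4 (neighbors: 2, 3, 5, 7)

Step 2: Sort degrees in non-increasing order:
  Degrees: [3, 2, 4, 1, 1, 2, 3, 4] -> sorted: [4, 4, 3, 3, 2, 2, 1, 1]

Degree sequence: [4, 4, 3, 3, 2, 2, 1, 1]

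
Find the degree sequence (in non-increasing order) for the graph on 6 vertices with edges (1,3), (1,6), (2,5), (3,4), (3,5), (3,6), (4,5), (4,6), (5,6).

Step 1: Count edges incident to each vertex:
  deg(1) = 2 (neighbors: 3, 6)
  deg(2) = 1 (neighbors: 5)
  deg(3) = 4 (neighbors: 1, 4, 5, 6)
  deg(4) = 3 (neighbors: 3, 5, 6)
  deg(5) = 4 (neighbors: 2, 3, 4, 6)
  deg(6) = 4 (neighbors: 1, 3, 4, 5)

Step 2: Sort degrees in non-increasing order:
  Degrees: [2, 1, 4, 3, 4, 4] -> sorted: [4, 4, 4, 3, 2, 1]

Degree sequence: [4, 4, 4, 3, 2, 1]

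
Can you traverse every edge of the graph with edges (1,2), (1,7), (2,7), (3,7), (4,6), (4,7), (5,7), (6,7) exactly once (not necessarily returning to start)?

Step 1: Find the degree of each vertex:
  deg(1) = 2
  deg(2) = 2
  deg(3) = 1
  deg(4) = 2
  deg(5) = 1
  deg(6) = 2
  deg(7) = 6

Step 2: Count vertices with odd degree:
  Odd-degree vertices: 3, 5 (2 total)

Step 3: Apply Euler's theorem:
  - Eulerian circuit exists iff graph is connected and all vertices have even degree
  - Eulerian path exists iff graph is connected and has 0 or 2 odd-degree vertices

Graph is connected with exactly 2 odd-degree vertices (3, 5).
Eulerian path exists (starting and ending at the odd-degree vertices), but no Eulerian circuit.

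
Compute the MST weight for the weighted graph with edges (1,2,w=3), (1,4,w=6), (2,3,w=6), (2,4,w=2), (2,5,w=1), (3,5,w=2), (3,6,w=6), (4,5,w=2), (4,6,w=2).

Apply Kruskal's algorithm (sort edges by weight, add if no cycle):

Sorted edges by weight:
  (2,5) w=1
  (2,4) w=2
  (3,5) w=2
  (4,5) w=2
  (4,6) w=2
  (1,2) w=3
  (1,4) w=6
  (2,3) w=6
  (3,6) w=6

Add edge (2,5) w=1 -- no cycle. Running total: 1
Add edge (2,4) w=2 -- no cycle. Running total: 3
Add edge (3,5) w=2 -- no cycle. Running total: 5
Skip edge (4,5) w=2 -- would create cycle
Add edge (4,6) w=2 -- no cycle. Running total: 7
Add edge (1,2) w=3 -- no cycle. Running total: 10

MST edges: (2,5,w=1), (2,4,w=2), (3,5,w=2), (4,6,w=2), (1,2,w=3)
Total MST weight: 1 + 2 + 2 + 2 + 3 = 10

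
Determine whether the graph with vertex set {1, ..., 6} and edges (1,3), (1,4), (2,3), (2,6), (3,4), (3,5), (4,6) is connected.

Step 1: Build adjacency list from edges:
  1: 3, 4
  2: 3, 6
  3: 1, 2, 4, 5
  4: 1, 3, 6
  5: 3
  6: 2, 4

Step 2: Run BFS/DFS from vertex 1:
  Visited: {1, 3, 4, 2, 5, 6}
  Reached 6 of 6 vertices

Step 3: All 6 vertices reached from vertex 1, so the graph is connected.
Answer: Yes, the graph is connected.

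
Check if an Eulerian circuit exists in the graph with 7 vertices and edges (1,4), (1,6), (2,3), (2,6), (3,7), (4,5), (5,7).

Step 1: Find the degree of each vertex:
  deg(1) = 2
  deg(2) = 2
  deg(3) = 2
  deg(4) = 2
  deg(5) = 2
  deg(6) = 2
  deg(7) = 2

Step 2: Count vertices with odd degree:
  All vertices have even degree (0 odd-degree vertices)

Step 3: Apply Euler's theorem:
  - Eulerian circuit exists iff graph is connected and all vertices have even degree
  - Eulerian path exists iff graph is connected and has 0 or 2 odd-degree vertices

Graph is connected with 0 odd-degree vertices.
Both Eulerian circuit and Eulerian path exist.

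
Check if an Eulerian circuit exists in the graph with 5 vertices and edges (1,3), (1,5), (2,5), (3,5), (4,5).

Step 1: Find the degree of each vertex:
  deg(1) = 2
  deg(2) = 1
  deg(3) = 2
  deg(4) = 1
  deg(5) = 4

Step 2: Count vertices with odd degree:
  Odd-degree vertices: 2, 4 (2 total)

Step 3: Apply Euler's theorem:
  - Eulerian circuit exists iff graph is connected and all vertices have even degree
  - Eulerian path exists iff graph is connected and has 0 or 2 odd-degree vertices

Graph is connected with exactly 2 odd-degree vertices (2, 4).
Eulerian path exists (starting and ending at the odd-degree vertices), but no Eulerian circuit.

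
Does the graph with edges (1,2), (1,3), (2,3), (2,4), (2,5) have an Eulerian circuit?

Step 1: Find the degree of each vertex:
  deg(1) = 2
  deg(2) = 4
  deg(3) = 2
  deg(4) = 1
  deg(5) = 1

Step 2: Count vertices with odd degree:
  Odd-degree vertices: 4, 5 (2 total)

Step 3: Apply Euler's theorem:
  - Eulerian circuit exists iff graph is connected and all vertices have even degree
  - Eulerian path exists iff graph is connected and has 0 or 2 odd-degree vertices

Graph is connected with exactly 2 odd-degree vertices (4, 5).
Eulerian path exists (starting and ending at the odd-degree vertices), but no Eulerian circuit.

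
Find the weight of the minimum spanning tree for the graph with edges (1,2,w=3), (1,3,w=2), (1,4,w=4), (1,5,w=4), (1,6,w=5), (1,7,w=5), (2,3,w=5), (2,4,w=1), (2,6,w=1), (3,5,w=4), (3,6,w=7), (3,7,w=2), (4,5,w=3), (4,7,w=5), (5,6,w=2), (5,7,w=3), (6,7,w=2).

Apply Kruskal's algorithm (sort edges by weight, add if no cycle):

Sorted edges by weight:
  (2,4) w=1
  (2,6) w=1
  (1,3) w=2
  (3,7) w=2
  (5,6) w=2
  (6,7) w=2
  (1,2) w=3
  (4,5) w=3
  (5,7) w=3
  (1,4) w=4
  (1,5) w=4
  (3,5) w=4
  (1,6) w=5
  (1,7) w=5
  (2,3) w=5
  (4,7) w=5
  (3,6) w=7

Add edge (2,4) w=1 -- no cycle. Running total: 1
Add edge (2,6) w=1 -- no cycle. Running total: 2
Add edge (1,3) w=2 -- no cycle. Running total: 4
Add edge (3,7) w=2 -- no cycle. Running total: 6
Add edge (5,6) w=2 -- no cycle. Running total: 8
Add edge (6,7) w=2 -- no cycle. Running total: 10

MST edges: (2,4,w=1), (2,6,w=1), (1,3,w=2), (3,7,w=2), (5,6,w=2), (6,7,w=2)
Total MST weight: 1 + 1 + 2 + 2 + 2 + 2 = 10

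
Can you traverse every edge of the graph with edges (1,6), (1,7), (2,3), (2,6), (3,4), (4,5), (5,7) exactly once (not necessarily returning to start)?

Step 1: Find the degree of each vertex:
  deg(1) = 2
  deg(2) = 2
  deg(3) = 2
  deg(4) = 2
  deg(5) = 2
  deg(6) = 2
  deg(7) = 2

Step 2: Count vertices with odd degree:
  All vertices have even degree (0 odd-degree vertices)

Step 3: Apply Euler's theorem:
  - Eulerian circuit exists iff graph is connected and all vertices have even degree
  - Eulerian path exists iff graph is connected and has 0 or 2 odd-degree vertices

Graph is connected with 0 odd-degree vertices.
Both Eulerian circuit and Eulerian path exist.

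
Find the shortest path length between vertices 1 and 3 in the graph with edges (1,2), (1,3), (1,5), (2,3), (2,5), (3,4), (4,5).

Step 1: Build adjacency list:
  1: 2, 3, 5
  2: 1, 3, 5
  3: 1, 2, 4
  4: 3, 5
  5: 1, 2, 4

Step 2: BFS from vertex 1 to find shortest path to 3:
  vertex 2 reached at distance 1
  vertex 3 reached at distance 1

Step 3: Shortest path: 1 -> 3
Path length: 1 edge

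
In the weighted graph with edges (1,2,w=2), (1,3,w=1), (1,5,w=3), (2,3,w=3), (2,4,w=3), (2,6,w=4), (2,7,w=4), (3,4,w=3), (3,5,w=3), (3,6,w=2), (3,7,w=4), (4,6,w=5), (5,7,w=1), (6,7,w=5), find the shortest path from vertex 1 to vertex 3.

Step 1: Build adjacency list with weights:
  1: 2(w=2), 3(w=1), 5(w=3)
  2: 1(w=2), 3(w=3), 4(w=3), 6(w=4), 7(w=4)
  3: 1(w=1), 2(w=3), 4(w=3), 5(w=3), 6(w=2), 7(w=4)
  4: 2(w=3), 3(w=3), 6(w=5)
  5: 1(w=3), 3(w=3), 7(w=1)
  6: 2(w=4), 3(w=2), 4(w=5), 7(w=5)
  7: 2(w=4), 3(w=4), 5(w=1), 6(w=5)

Step 2: Apply Dijkstra's algorithm from vertex 1:
  Visit vertex 1 (distance=0)
    Update dist[2] = 2
    Update dist[3] = 1
    Update dist[5] = 3
  Visit vertex 3 (distance=1)
    Update dist[4] = 4
    Update dist[6] = 3
    Update dist[7] = 5

Step 3: Shortest path: 1 -> 3
Total weight: 1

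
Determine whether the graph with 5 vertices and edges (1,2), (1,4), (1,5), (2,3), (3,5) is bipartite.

Step 1: Attempt 2-coloring using BFS:
  Start at vertex 1, assign color 0
  Color vertex 2 with color 1 (neighbor of 1)
  Color vertex 4 with color 1 (neighbor of 1)
  Color vertex 5 with color 1 (neighbor of 1)
  Color vertex 3 with color 0 (neighbor of 2)

Step 2: 2-coloring succeeded. No conflicts found.
  Set A (color 0): {1, 3}
  Set B (color 1): {2, 4, 5}

The graph is bipartite with partition {1, 3}, {2, 4, 5}.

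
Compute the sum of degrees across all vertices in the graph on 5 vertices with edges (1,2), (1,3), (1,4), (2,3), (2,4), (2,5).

Step 1: Count edges incident to each vertex:
  deg(1) = 3 (neighbors: 2, 3, 4)
  deg(2) = 4 (neighbors: 1, 3, 4, 5)
  deg(3) = 2 (neighbors: 1, 2)
  deg(4) = 2 (neighbors: 1, 2)
  deg(5) = 1 (neighbors: 2)

Step 2: Sum all degrees:
  3 + 4 + 2 + 2 + 1 = 12

Verification: sum of degrees = 2 * |E| = 2 * 6 = 12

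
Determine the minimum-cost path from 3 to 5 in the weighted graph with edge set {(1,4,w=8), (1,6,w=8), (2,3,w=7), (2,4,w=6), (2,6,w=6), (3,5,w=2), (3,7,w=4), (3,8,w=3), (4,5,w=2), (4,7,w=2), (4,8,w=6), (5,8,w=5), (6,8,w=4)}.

Step 1: Build adjacency list with weights:
  1: 4(w=8), 6(w=8)
  2: 3(w=7), 4(w=6), 6(w=6)
  3: 2(w=7), 5(w=2), 7(w=4), 8(w=3)
  4: 1(w=8), 2(w=6), 5(w=2), 7(w=2), 8(w=6)
  5: 3(w=2), 4(w=2), 8(w=5)
  6: 1(w=8), 2(w=6), 8(w=4)
  7: 3(w=4), 4(w=2)
  8: 3(w=3), 4(w=6), 5(w=5), 6(w=4)

Step 2: Apply Dijkstra's algorithm from vertex 3:
  Visit vertex 3 (distance=0)
    Update dist[2] = 7
    Update dist[5] = 2
    Update dist[7] = 4
    Update dist[8] = 3
  Visit vertex 5 (distance=2)
    Update dist[4] = 4

Step 3: Shortest path: 3 -> 5
Total weight: 2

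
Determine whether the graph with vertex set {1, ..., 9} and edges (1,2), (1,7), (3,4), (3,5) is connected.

Step 1: Build adjacency list from edges:
  1: 2, 7
  2: 1
  3: 4, 5
  4: 3
  5: 3
  6: (none)
  7: 1
  8: (none)
  9: (none)

Step 2: Run BFS/DFS from vertex 1:
  Visited: {1, 2, 7}
  Reached 3 of 9 vertices

Step 3: Only 3 of 9 vertices reached. Graph is disconnected.
Connected components: {1, 2, 7}, {3, 4, 5}, {6}, {8}, {9}
Answer: No, the graph is not connected (5 components).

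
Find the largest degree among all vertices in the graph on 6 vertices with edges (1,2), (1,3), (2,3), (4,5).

Step 1: Count edges incident to each vertex:
  deg(1) = 2 (neighbors: 2, 3)
  deg(2) = 2 (neighbors: 1, 3)
  deg(3) = 2 (neighbors: 1, 2)
  deg(4) = 1 (neighbors: 5)
  deg(5) = 1 (neighbors: 4)
  deg(6) = 0 (neighbors: none)

Step 2: Find maximum:
  max(2, 2, 2, 1, 1, 0) = 2 (vertex 1)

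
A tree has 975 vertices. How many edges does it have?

A tree on n vertices always has exactly n - 1 edges.
For n = 975: edges = 975 - 1 = 974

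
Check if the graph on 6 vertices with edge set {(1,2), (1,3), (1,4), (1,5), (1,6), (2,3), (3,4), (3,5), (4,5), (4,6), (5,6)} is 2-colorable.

Step 1: Attempt 2-coloring using BFS:
  Start at vertex 1, assign color 0
  Color vertex 2 with color 1 (neighbor of 1)
  Color vertex 3 with color 1 (neighbor of 1)
  Color vertex 4 with color 1 (neighbor of 1)
  Color vertex 5 with color 1 (neighbor of 1)
  Color vertex 6 with color 1 (neighbor of 1)

Step 2: Conflict found! Vertices 2 and 3 are adjacent but have the same color.
This means the graph contains an odd cycle.

The graph is NOT bipartite.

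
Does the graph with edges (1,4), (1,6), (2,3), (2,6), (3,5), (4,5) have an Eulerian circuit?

Step 1: Find the degree of each vertex:
  deg(1) = 2
  deg(2) = 2
  deg(3) = 2
  deg(4) = 2
  deg(5) = 2
  deg(6) = 2

Step 2: Count vertices with odd degree:
  All vertices have even degree (0 odd-degree vertices)

Step 3: Apply Euler's theorem:
  - Eulerian circuit exists iff graph is connected and all vertices have even degree
  - Eulerian path exists iff graph is connected and has 0 or 2 odd-degree vertices

Graph is connected with 0 odd-degree vertices.
Both Eulerian circuit and Eulerian path exist.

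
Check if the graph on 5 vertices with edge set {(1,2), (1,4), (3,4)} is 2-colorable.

Step 1: Attempt 2-coloring using BFS:
  Start at vertex 1, assign color 0
  Color vertex 2 with color 1 (neighbor of 1)
  Color vertex 4 with color 1 (neighbor of 1)
  Color vertex 3 with color 0 (neighbor of 4)
  Start new component at vertex 5, assign color 0

Step 2: 2-coloring succeeded. No conflicts found.
  Set A (color 0): {1, 3, 5}
  Set B (color 1): {2, 4}

The graph is bipartite with partition {1, 3, 5}, {2, 4}.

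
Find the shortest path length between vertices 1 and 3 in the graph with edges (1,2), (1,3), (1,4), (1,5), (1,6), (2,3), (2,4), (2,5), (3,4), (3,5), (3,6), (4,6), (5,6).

Step 1: Build adjacency list:
  1: 2, 3, 4, 5, 6
  2: 1, 3, 4, 5
  3: 1, 2, 4, 5, 6
  4: 1, 2, 3, 6
  5: 1, 2, 3, 6
  6: 1, 3, 4, 5

Step 2: BFS from vertex 1 to find shortest path to 3:
  vertex 2 reached at distance 1
  vertex 3 reached at distance 1

Step 3: Shortest path: 1 -> 3
Path length: 1 edge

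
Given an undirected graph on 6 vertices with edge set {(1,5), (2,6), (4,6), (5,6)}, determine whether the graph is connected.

Step 1: Build adjacency list from edges:
  1: 5
  2: 6
  3: (none)
  4: 6
  5: 1, 6
  6: 2, 4, 5

Step 2: Run BFS/DFS from vertex 1:
  Visited: {1, 5, 6, 2, 4}
  Reached 5 of 6 vertices

Step 3: Only 5 of 6 vertices reached. Graph is disconnected.
Connected components: {1, 2, 4, 5, 6}, {3}
Answer: No, the graph is not connected (2 components).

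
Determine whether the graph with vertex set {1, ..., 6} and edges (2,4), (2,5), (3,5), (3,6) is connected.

Step 1: Build adjacency list from edges:
  1: (none)
  2: 4, 5
  3: 5, 6
  4: 2
  5: 2, 3
  6: 3

Step 2: Run BFS/DFS from vertex 1:
  Visited: {1}
  Reached 1 of 6 vertices

Step 3: Only 1 of 6 vertices reached. Graph is disconnected.
Connected components: {1}, {2, 3, 4, 5, 6}
Answer: No, the graph is not connected (2 components).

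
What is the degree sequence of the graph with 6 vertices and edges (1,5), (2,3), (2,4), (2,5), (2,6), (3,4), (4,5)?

Step 1: Count edges incident to each vertex:
  deg(1) = 1 (neighbors: 5)
  deg(2) = 4 (neighbors: 3, 4, 5, 6)
  deg(3) = 2 (neighbors: 2, 4)
  deg(4) = 3 (neighbors: 2, 3, 5)
  deg(5) = 3 (neighbors: 1, 2, 4)
  deg(6) = 1 (neighbors: 2)

Step 2: Sort degrees in non-increasing order:
  Degrees: [1, 4, 2, 3, 3, 1] -> sorted: [4, 3, 3, 2, 1, 1]

Degree sequence: [4, 3, 3, 2, 1, 1]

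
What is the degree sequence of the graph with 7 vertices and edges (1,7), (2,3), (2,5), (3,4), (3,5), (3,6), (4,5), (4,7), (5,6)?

Step 1: Count edges incident to each vertex:
  deg(1) = 1 (neighbors: 7)
  deg(2) = 2 (neighbors: 3, 5)
  deg(3) = 4 (neighbors: 2, 4, 5, 6)
  deg(4) = 3 (neighbors: 3, 5, 7)
  deg(5) = 4 (neighbors: 2, 3, 4, 6)
  deg(6) = 2 (neighbors: 3, 5)
  deg(7) = 2 (neighbors: 1, 4)

Step 2: Sort degrees in non-increasing order:
  Degrees: [1, 2, 4, 3, 4, 2, 2] -> sorted: [4, 4, 3, 2, 2, 2, 1]

Degree sequence: [4, 4, 3, 2, 2, 2, 1]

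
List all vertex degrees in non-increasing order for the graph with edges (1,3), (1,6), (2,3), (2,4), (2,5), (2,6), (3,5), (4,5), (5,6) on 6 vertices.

Step 1: Count edges incident to each vertex:
  deg(1) = 2 (neighbors: 3, 6)
  deg(2) = 4 (neighbors: 3, 4, 5, 6)
  deg(3) = 3 (neighbors: 1, 2, 5)
  deg(4) = 2 (neighbors: 2, 5)
  deg(5) = 4 (neighbors: 2, 3, 4, 6)
  deg(6) = 3 (neighbors: 1, 2, 5)

Step 2: Sort degrees in non-increasing order:
  Degrees: [2, 4, 3, 2, 4, 3] -> sorted: [4, 4, 3, 3, 2, 2]

Degree sequence: [4, 4, 3, 3, 2, 2]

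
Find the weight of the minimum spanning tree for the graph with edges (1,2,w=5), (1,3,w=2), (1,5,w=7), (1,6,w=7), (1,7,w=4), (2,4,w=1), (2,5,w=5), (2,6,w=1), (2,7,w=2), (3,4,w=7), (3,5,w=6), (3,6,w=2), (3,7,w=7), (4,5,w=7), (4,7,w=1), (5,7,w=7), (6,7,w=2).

Apply Kruskal's algorithm (sort edges by weight, add if no cycle):

Sorted edges by weight:
  (2,6) w=1
  (2,4) w=1
  (4,7) w=1
  (1,3) w=2
  (2,7) w=2
  (3,6) w=2
  (6,7) w=2
  (1,7) w=4
  (1,2) w=5
  (2,5) w=5
  (3,5) w=6
  (1,6) w=7
  (1,5) w=7
  (3,4) w=7
  (3,7) w=7
  (4,5) w=7
  (5,7) w=7

Add edge (2,6) w=1 -- no cycle. Running total: 1
Add edge (2,4) w=1 -- no cycle. Running total: 2
Add edge (4,7) w=1 -- no cycle. Running total: 3
Add edge (1,3) w=2 -- no cycle. Running total: 5
Skip edge (2,7) w=2 -- would create cycle
Add edge (3,6) w=2 -- no cycle. Running total: 7
Skip edge (6,7) w=2 -- would create cycle
Skip edge (1,7) w=4 -- would create cycle
Skip edge (1,2) w=5 -- would create cycle
Add edge (2,5) w=5 -- no cycle. Running total: 12

MST edges: (2,6,w=1), (2,4,w=1), (4,7,w=1), (1,3,w=2), (3,6,w=2), (2,5,w=5)
Total MST weight: 1 + 1 + 1 + 2 + 2 + 5 = 12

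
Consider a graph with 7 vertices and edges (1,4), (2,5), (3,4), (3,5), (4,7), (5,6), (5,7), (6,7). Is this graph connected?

Step 1: Build adjacency list from edges:
  1: 4
  2: 5
  3: 4, 5
  4: 1, 3, 7
  5: 2, 3, 6, 7
  6: 5, 7
  7: 4, 5, 6

Step 2: Run BFS/DFS from vertex 1:
  Visited: {1, 4, 3, 7, 5, 6, 2}
  Reached 7 of 7 vertices

Step 3: All 7 vertices reached from vertex 1, so the graph is connected.
Answer: Yes, the graph is connected.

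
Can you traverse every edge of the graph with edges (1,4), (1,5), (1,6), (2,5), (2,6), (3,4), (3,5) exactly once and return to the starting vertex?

Step 1: Find the degree of each vertex:
  deg(1) = 3
  deg(2) = 2
  deg(3) = 2
  deg(4) = 2
  deg(5) = 3
  deg(6) = 2

Step 2: Count vertices with odd degree:
  Odd-degree vertices: 1, 5 (2 total)

Step 3: Apply Euler's theorem:
  - Eulerian circuit exists iff graph is connected and all vertices have even degree
  - Eulerian path exists iff graph is connected and has 0 or 2 odd-degree vertices

Graph is connected with exactly 2 odd-degree vertices (1, 5).
Eulerian path exists (starting and ending at the odd-degree vertices), but no Eulerian circuit.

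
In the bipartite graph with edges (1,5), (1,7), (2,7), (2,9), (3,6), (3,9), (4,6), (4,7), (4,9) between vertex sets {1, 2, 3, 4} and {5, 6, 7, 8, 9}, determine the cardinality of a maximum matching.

Step 1: List the neighbors of each left vertex:
  1: 5, 7
  2: 7, 9
  3: 6, 9
  4: 6, 7, 9

Step 2: Greedily match left vertices, then look for augmenting paths:
  Match 1 -- 5
  Match 2 -- 7
  Match 3 -- 6
  Match 4 -- 9
  No augmenting path remains.

Step 3: Verify this is maximum:
  Matching size 4 = min(|L|, |R|) = min(4, 5), which is an upper bound, so this matching is maximum.

Maximum matching: {(1,5), (2,7), (3,6), (4,9)}
Size: 4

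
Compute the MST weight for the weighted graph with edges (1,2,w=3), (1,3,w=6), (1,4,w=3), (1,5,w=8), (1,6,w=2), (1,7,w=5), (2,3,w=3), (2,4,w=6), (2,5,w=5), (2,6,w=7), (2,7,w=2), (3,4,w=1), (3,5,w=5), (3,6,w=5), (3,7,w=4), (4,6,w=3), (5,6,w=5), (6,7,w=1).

Apply Kruskal's algorithm (sort edges by weight, add if no cycle):

Sorted edges by weight:
  (3,4) w=1
  (6,7) w=1
  (1,6) w=2
  (2,7) w=2
  (1,2) w=3
  (1,4) w=3
  (2,3) w=3
  (4,6) w=3
  (3,7) w=4
  (1,7) w=5
  (2,5) w=5
  (3,5) w=5
  (3,6) w=5
  (5,6) w=5
  (1,3) w=6
  (2,4) w=6
  (2,6) w=7
  (1,5) w=8

Add edge (3,4) w=1 -- no cycle. Running total: 1
Add edge (6,7) w=1 -- no cycle. Running total: 2
Add edge (1,6) w=2 -- no cycle. Running total: 4
Add edge (2,7) w=2 -- no cycle. Running total: 6
Skip edge (1,2) w=3 -- would create cycle
Add edge (1,4) w=3 -- no cycle. Running total: 9
Skip edge (2,3) w=3 -- would create cycle
Skip edge (4,6) w=3 -- would create cycle
Skip edge (3,7) w=4 -- would create cycle
Skip edge (1,7) w=5 -- would create cycle
Add edge (2,5) w=5 -- no cycle. Running total: 14

MST edges: (3,4,w=1), (6,7,w=1), (1,6,w=2), (2,7,w=2), (1,4,w=3), (2,5,w=5)
Total MST weight: 1 + 1 + 2 + 2 + 3 + 5 = 14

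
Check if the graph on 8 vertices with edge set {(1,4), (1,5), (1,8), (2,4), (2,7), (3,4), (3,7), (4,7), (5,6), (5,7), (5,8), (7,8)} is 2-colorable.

Step 1: Attempt 2-coloring using BFS:
  Start at vertex 1, assign color 0
  Color vertex 4 with color 1 (neighbor of 1)
  Color vertex 5 with color 1 (neighbor of 1)
  Color vertex 8 with color 1 (neighbor of 1)
  Color vertex 2 with color 0 (neighbor of 4)
  Color vertex 3 with color 0 (neighbor of 4)
  Color vertex 7 with color 0 (neighbor of 4)
  Color vertex 6 with color 0 (neighbor of 5)

Step 2: Conflict found! Vertices 5 and 8 are adjacent but have the same color.
This means the graph contains an odd cycle.

The graph is NOT bipartite.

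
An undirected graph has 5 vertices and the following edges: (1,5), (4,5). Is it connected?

Step 1: Build adjacency list from edges:
  1: 5
  2: (none)
  3: (none)
  4: 5
  5: 1, 4

Step 2: Run BFS/DFS from vertex 1:
  Visited: {1, 5, 4}
  Reached 3 of 5 vertices

Step 3: Only 3 of 5 vertices reached. Graph is disconnected.
Connected components: {1, 4, 5}, {2}, {3}
Answer: No, the graph is not connected (3 components).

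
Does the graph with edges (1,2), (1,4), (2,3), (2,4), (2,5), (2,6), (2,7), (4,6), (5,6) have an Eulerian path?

Step 1: Find the degree of each vertex:
  deg(1) = 2
  deg(2) = 6
  deg(3) = 1
  deg(4) = 3
  deg(5) = 2
  deg(6) = 3
  deg(7) = 1

Step 2: Count vertices with odd degree:
  Odd-degree vertices: 3, 4, 6, 7 (4 total)

Step 3: Apply Euler's theorem:
  - Eulerian circuit exists iff graph is connected and all vertices have even degree
  - Eulerian path exists iff graph is connected and has 0 or 2 odd-degree vertices

Graph has 4 odd-degree vertices (need 0 or 2).
Neither Eulerian path nor Eulerian circuit exists.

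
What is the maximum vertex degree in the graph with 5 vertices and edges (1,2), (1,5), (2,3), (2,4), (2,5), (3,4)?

Step 1: Count edges incident to each vertex:
  deg(1) = 2 (neighbors: 2, 5)
  deg(2) = 4 (neighbors: 1, 3, 4, 5)
  deg(3) = 2 (neighbors: 2, 4)
  deg(4) = 2 (neighbors: 2, 3)
  deg(5) = 2 (neighbors: 1, 2)

Step 2: Find maximum:
  max(2, 4, 2, 2, 2) = 4 (vertex 2)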